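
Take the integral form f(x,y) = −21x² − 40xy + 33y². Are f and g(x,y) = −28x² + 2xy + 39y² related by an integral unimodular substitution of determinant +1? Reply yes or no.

D₁ = 4372, D₂ = 4372
river cycle of f (length 26): (33, 40, -21), (-21, 44, 29), (29, 14, -36), (-36, 58, 7), (7, 54, -52), (-52, 50, 9), (9, 58, -28), (-28, 54, 13), (13, 50, -36), (-36, 22, 27), … (16 more)
river cycle of g (length 26): (-28, 58, 9), (9, 50, -52), (-52, 54, 7), (7, 58, -36), (-36, 14, 29), (29, 44, -21), (-21, 40, 33), (33, 26, -28), (-28, 30, 31), (31, 32, -27), … (16 more)
cycles differ ⇒ inequivalent

no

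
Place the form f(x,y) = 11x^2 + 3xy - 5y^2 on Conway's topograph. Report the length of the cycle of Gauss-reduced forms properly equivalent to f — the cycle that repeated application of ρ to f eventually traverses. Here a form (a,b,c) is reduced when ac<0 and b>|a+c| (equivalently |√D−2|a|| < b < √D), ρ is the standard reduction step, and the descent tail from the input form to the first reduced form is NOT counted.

D = 229, ⌊√D⌋ = 15
descent: ρ → (-5,7,9)  [lands on river]
river: ρ → (9,11,-3)
river: ρ → (-3,13,5)
river: ρ → (5,7,-9)
river: ρ → (-9,11,3)
river: ρ → (3,13,-5)
ρ-cycle length = 6 (tail of 1 descent step not counted)

6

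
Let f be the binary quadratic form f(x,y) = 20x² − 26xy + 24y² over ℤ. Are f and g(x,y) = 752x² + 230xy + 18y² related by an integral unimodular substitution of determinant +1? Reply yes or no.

D₁ = -1244, D₂ = -1244
f: translate: b→14 (≡-26 mod 40), so (20,-26,24)→(20,14,18)
f: flip: (20,14,18)→(18,-14,20)
f: reduced (well bottom): (18,-14,20) with a≤c, −a<b≤a
g: flip: (752,230,18)→(18,-230,752)
g: translate: b→-14 (≡-230 mod 36), so (18,-230,752)→(18,-14,20)
g: reduced (well bottom): (18,-14,20) with a≤c, −a<b≤a
reduced forms (18, -14, 20) vs (18, -14, 20) ⇒ equivalent

yes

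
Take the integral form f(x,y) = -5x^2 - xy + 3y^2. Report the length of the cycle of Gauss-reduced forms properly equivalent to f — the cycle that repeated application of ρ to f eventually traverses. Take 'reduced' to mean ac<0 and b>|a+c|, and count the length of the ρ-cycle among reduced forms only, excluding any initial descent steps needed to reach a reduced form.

D = 61, ⌊√D⌋ = 7
descent: ρ → (3,7,-1)  [lands on river]
river: ρ → (-1,7,3)
river: ρ → (3,5,-3)
river: ρ → (-3,7,1)
river: ρ → (1,7,-3)
river: ρ → (-3,5,3)
ρ-cycle length = 6 (tail of 1 descent step not counted)

6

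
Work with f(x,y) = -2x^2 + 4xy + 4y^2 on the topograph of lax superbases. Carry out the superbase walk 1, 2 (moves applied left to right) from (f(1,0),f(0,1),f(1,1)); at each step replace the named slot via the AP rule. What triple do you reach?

start (-2,4,6) = (f(1,0),f(0,1),f(1,1))
replace slot 1: 2·(4+6) − (-2) = 22 → (22,4,6)
replace slot 2: 2·(22+6) − 4 = 52 → (22,52,6)

22,52,6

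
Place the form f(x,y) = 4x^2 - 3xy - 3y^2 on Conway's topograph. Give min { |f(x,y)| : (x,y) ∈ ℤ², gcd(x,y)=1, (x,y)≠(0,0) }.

descent: ρ → (-3,3,4)  [lands on river]
river: ρ → (4,5,-2)
river: ρ → (-2,7,1)
river: ρ → (1,7,-2)
river: ρ → (-2,5,4)
river: ρ → (4,3,-3)
closes: descent 1, river 6
min |a| on river = 1

1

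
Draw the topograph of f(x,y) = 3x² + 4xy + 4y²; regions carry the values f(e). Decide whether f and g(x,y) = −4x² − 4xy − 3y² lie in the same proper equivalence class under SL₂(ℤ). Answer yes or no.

D₁ = -32, D₂ = -32
f: translate: b→-2 (≡4 mod 6), so (3,4,4)→(3,-2,3)
f: flip: (3,-2,3)→(3,2,3)
f: reduced (well bottom): (3,2,3) with a≤c, −a<b≤a
g is negative-definite; reduce −g:
−g: flip: (4,4,3)→(3,-4,4)
−g: translate: b→2 (≡-4 mod 6), so (3,-4,4)→(3,2,3)
−g: reduced (well bottom): (3,2,3) with a≤c, −a<b≤a
flip sign back: reduced form of g is (-3,-2,-3)
reduced forms (3, 2, 3) vs (-3, -2, -3) ⇒ inequivalent

no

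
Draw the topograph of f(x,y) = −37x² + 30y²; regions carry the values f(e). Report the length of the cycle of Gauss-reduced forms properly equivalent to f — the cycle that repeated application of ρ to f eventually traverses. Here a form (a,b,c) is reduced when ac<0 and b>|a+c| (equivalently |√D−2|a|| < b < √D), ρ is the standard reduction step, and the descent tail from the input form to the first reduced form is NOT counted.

D = 4440, ⌊√D⌋ = 66
descent: ρ → (30,60,-7)  [lands on river]
river: ρ → (-7,66,3)
river: ρ → (3,66,-7)
river: ρ → (-7,60,30)
ρ-cycle length = 4 (tail of 1 descent step not counted)

4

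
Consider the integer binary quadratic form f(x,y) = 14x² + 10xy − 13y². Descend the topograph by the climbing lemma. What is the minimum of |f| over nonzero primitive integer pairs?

river: ρ → (-13,16,11)
river: ρ → (11,28,-1)
river: ρ → (-1,28,11)
river: ρ → (11,16,-13)
river: ρ → (-13,10,14)
river: ρ → (14,18,-9)
river: ρ → (-9,18,14)
river: ρ → (14,10,-13)
closes: descent 0, river 8
min |a| on river = 1

1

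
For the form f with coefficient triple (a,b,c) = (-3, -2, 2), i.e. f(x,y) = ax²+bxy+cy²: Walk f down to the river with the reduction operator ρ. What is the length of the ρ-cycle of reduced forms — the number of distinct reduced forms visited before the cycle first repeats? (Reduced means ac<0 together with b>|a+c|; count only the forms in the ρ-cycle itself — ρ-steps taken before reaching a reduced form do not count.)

D = 28, ⌊√D⌋ = 5
descent: ρ → (2,2,-3)  [lands on river]
river: ρ → (-3,4,1)
river: ρ → (1,4,-3)
river: ρ → (-3,2,2)
ρ-cycle length = 4 (tail of 1 descent step not counted)

4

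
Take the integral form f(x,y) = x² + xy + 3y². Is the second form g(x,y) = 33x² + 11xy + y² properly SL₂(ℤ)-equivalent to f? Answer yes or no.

D₁ = -11, D₂ = -11
f: reduced (well bottom): (1,1,3) with a≤c, −a<b≤a
g: flip: (33,11,1)→(1,-11,33)
g: translate: b→1 (≡-11 mod 2), so (1,-11,33)→(1,1,3)
g: reduced (well bottom): (1,1,3) with a≤c, −a<b≤a
reduced forms (1, 1, 3) vs (1, 1, 3) ⇒ equivalent

yes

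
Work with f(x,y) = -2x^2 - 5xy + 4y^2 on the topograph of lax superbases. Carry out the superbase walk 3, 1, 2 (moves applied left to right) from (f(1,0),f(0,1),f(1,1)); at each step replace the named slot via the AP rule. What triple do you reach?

start (-2,4,-3) = (f(1,0),f(0,1),f(1,1))
replace slot 3: 2·((-2)+4) − (-3) = 7 → (-2,4,7)
replace slot 1: 2·(4+7) − (-2) = 24 → (24,4,7)
replace slot 2: 2·(24+7) − 4 = 58 → (24,58,7)

24,58,7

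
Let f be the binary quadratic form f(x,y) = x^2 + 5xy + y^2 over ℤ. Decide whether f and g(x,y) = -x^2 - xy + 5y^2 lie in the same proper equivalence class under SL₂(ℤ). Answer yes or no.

D₁ = 21, D₂ = 21
river cycle of f (length 2): (1, 3, -3), (-3, 3, 1)
river cycle of g (length 2): (-1, 3, 3), (3, 3, -1)
cycles differ ⇒ inequivalent

no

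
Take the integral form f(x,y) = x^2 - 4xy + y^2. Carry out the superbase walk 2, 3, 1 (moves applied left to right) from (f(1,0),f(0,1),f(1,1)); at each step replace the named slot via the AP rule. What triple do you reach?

start (1,1,-2) = (f(1,0),f(0,1),f(1,1))
replace slot 2: 2·(1+(-2)) − 1 = -3 → (1,-3,-2)
replace slot 3: 2·(1+(-3)) − (-2) = -2 → (1,-3,-2)
replace slot 1: 2·((-3)+(-2)) − 1 = -11 → (-11,-3,-2)

-11,-3,-2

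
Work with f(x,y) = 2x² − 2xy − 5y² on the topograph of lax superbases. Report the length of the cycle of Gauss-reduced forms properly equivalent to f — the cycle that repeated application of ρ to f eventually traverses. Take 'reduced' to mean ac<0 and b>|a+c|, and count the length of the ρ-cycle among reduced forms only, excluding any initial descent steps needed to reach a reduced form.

D = 44, ⌊√D⌋ = 6
descent: ρ → (-5,2,2)
descent: ρ → (2,6,-1)  [lands on river]
river: ρ → (-1,6,2)
ρ-cycle length = 2 (tail of 2 descent steps not counted)

2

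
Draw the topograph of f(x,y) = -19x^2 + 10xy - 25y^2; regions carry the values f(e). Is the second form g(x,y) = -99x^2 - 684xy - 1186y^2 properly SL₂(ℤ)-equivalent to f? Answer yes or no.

D₁ = -1800, D₂ = -1800
f is negative-definite; reduce −f:
−f: reduced (well bottom): (19,-10,25) with a≤c, −a<b≤a
flip sign back: reduced form of f is (-19,10,-25)
g is negative-definite; reduce −g:
−g: translate: b→90 (≡684 mod 198), so (99,684,1186)→(99,90,25)
−g: flip: (99,90,25)→(25,-90,99)
−g: translate: b→10 (≡-90 mod 50), so (25,-90,99)→(25,10,19)
−g: flip: (25,10,19)→(19,-10,25)
−g: reduced (well bottom): (19,-10,25) with a≤c, −a<b≤a
flip sign back: reduced form of g is (-19,10,-25)
reduced forms (-19, 10, -25) vs (-19, 10, -25) ⇒ equivalent

yes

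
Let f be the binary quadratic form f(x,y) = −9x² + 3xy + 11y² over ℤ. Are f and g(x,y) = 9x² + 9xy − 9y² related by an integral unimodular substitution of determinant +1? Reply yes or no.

D₁ = 405, D₂ = 405
river cycle of f (length 6): (11, 19, -1), (-1, 19, 11), (11, 3, -9), (-9, 15, 5), (5, 15, -9), (-9, 3, 11)
river cycle of g (length 2): (-9, 9, 9), (9, 9, -9)
cycles differ ⇒ inequivalent

no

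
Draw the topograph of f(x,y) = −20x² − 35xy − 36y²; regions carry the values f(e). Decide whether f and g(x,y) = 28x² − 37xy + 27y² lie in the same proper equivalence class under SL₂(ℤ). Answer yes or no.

D₁ = -1655, D₂ = -1655
f is negative-definite; reduce −f:
−f: translate: b→-5 (≡35 mod 40), so (20,35,36)→(20,-5,21)
−f: reduced (well bottom): (20,-5,21) with a≤c, −a<b≤a
flip sign back: reduced form of f is (-20,5,-21)
g: translate: b→19 (≡-37 mod 56), so (28,-37,27)→(28,19,18)
g: flip: (28,19,18)→(18,-19,28)
g: translate: b→17 (≡-19 mod 36), so (18,-19,28)→(18,17,27)
g: reduced (well bottom): (18,17,27) with a≤c, −a<b≤a
reduced forms (-20, 5, -21) vs (18, 17, 27) ⇒ inequivalent

no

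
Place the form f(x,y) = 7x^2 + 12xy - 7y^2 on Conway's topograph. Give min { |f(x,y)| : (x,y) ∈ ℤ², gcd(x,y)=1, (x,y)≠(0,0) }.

river: ρ → (-7,16,3)
river: ρ → (3,14,-12)
river: ρ → (-12,10,5)
river: ρ → (5,10,-12)
river: ρ → (-12,14,3)
river: ρ → (3,16,-7)
river: ρ → (-7,12,7)
river: ρ → (7,16,-3)
river: ρ → (-3,14,12)
river: ρ → (12,10,-5)
river: ρ → (-5,10,12)
river: ρ → (12,14,-3)
river: ρ → (-3,16,7)
river: ρ → (7,12,-7)
closes: descent 0, river 14
min |a| on river = 3

3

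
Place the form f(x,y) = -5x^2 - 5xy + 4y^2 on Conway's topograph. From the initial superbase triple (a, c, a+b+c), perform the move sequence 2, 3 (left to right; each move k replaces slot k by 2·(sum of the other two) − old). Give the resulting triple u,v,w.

start (-5,4,-6) = (f(1,0),f(0,1),f(1,1))
replace slot 2: 2·((-5)+(-6)) − 4 = -26 → (-5,-26,-6)
replace slot 3: 2·((-5)+(-26)) − (-6) = -56 → (-5,-26,-56)

-5,-26,-56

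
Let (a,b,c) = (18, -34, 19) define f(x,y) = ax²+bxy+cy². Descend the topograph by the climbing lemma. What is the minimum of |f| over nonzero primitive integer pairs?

translate: b→2 (≡-34 mod 36), so (18,-34,19)→(18,2,3)
flip: (18,2,3)→(3,-2,18)
reduced (well bottom): (3,-2,18) with a≤c, −a<b≤a
well minimum = a = 3

3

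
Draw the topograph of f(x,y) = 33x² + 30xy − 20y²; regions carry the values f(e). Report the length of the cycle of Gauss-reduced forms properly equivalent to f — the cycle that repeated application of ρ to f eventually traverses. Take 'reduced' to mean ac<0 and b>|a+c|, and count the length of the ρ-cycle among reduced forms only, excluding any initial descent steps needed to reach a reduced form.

D = 3540, ⌊√D⌋ = 59
river: ρ → (-20,50,13)
river: ρ → (13,54,-12)
river: ρ → (-12,42,37)
river: ρ → (37,32,-17)
river: ρ → (-17,36,33)
river: ρ → (33,30,-20)
ρ-cycle length = 6 (tail of 0 descent steps not counted)

6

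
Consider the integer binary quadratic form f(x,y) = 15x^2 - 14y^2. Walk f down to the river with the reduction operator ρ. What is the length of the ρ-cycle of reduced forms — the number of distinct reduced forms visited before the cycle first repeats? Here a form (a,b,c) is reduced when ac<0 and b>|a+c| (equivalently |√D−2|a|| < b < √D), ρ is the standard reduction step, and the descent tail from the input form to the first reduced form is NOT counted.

D = 840, ⌊√D⌋ = 28
descent: ρ → (-14,28,1)  [lands on river]
river: ρ → (1,28,-14)
ρ-cycle length = 2 (tail of 1 descent step not counted)

2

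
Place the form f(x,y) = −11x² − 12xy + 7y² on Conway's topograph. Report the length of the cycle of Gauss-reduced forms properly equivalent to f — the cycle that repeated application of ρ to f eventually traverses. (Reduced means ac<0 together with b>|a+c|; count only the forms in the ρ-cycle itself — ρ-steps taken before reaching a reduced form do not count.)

D = 452, ⌊√D⌋ = 21
descent: ρ → (7,12,-11)  [lands on river]
river: ρ → (-11,10,8)
river: ρ → (8,6,-13)
river: ρ → (-13,20,1)
river: ρ → (1,20,-13)
river: ρ → (-13,6,8)
river: ρ → (8,10,-11)
river: ρ → (-11,12,7)
river: ρ → (7,16,-7)
river: ρ → (-7,12,11)
river: ρ → (11,10,-8)
river: ρ → (-8,6,13)
river: ρ → (13,20,-1)
river: ρ → (-1,20,13)
river: ρ → (13,6,-8)
river: ρ → (-8,10,11)
river: ρ → (11,12,-7)
river: ρ → (-7,16,7)
ρ-cycle length = 18 (tail of 1 descent step not counted)

18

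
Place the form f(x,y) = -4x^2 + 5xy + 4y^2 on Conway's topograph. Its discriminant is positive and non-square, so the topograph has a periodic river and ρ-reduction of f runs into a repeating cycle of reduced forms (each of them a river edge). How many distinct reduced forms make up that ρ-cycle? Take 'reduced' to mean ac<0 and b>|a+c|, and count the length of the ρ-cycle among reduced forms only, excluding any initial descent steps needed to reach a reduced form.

D = 89, ⌊√D⌋ = 9
river: ρ → (4,3,-5)
river: ρ → (-5,7,2)
river: ρ → (2,9,-1)
river: ρ → (-1,9,2)
river: ρ → (2,7,-5)
river: ρ → (-5,3,4)
river: ρ → (4,5,-4)
river: ρ → (-4,3,5)
river: ρ → (5,7,-2)
river: ρ → (-2,9,1)
river: ρ → (1,9,-2)
river: ρ → (-2,7,5)
river: ρ → (5,3,-4)
river: ρ → (-4,5,4)
ρ-cycle length = 14 (tail of 0 descent steps not counted)

14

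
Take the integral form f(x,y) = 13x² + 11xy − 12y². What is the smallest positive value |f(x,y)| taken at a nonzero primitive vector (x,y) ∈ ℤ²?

river: ρ → (-12,13,12)
river: ρ → (12,11,-13)
river: ρ → (-13,15,10)
river: ρ → (10,25,-3)
river: ρ → (-3,23,18)
river: ρ → (18,13,-8)
river: ρ → (-8,19,12)
river: ρ → (12,5,-15)
river: ρ → (-15,25,2)
river: ρ → (2,27,-2)
river: ρ → (-2,25,15)
river: ρ → (15,5,-12)
river: ρ → (-12,19,8)
river: ρ → (8,13,-18)
river: ρ → (-18,23,3)
river: ρ → (3,25,-10)
river: ρ → (-10,15,13)
river: ρ → (13,11,-12)
closes: descent 0, river 18
min |a| on river = 2

2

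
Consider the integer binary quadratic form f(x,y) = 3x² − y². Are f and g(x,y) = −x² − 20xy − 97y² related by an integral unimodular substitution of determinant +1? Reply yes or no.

D₁ = 12, D₂ = 12
river cycle of f (length 2): (-1, 2, 2), (2, 2, -1)
river cycle of g (length 2): (-1, 2, 2), (2, 2, -1)
cycles coincide ⇒ equivalent

yes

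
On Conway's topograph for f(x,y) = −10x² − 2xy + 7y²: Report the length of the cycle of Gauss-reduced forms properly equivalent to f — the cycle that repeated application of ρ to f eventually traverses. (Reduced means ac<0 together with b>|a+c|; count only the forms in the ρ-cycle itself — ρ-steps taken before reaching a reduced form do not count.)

D = 284, ⌊√D⌋ = 16
descent: ρ → (7,16,-1)  [lands on river]
river: ρ → (-1,16,7)
river: ρ → (7,12,-5)
river: ρ → (-5,8,11)
river: ρ → (11,14,-2)
river: ρ → (-2,14,11)
river: ρ → (11,8,-5)
river: ρ → (-5,12,7)
ρ-cycle length = 8 (tail of 1 descent step not counted)

8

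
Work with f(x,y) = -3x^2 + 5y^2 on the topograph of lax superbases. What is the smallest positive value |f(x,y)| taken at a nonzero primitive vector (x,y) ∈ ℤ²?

descent: ρ → (5,0,-3)
descent: ρ → (-3,6,2)  [lands on river]
river: ρ → (2,6,-3)
closes: descent 2, river 2
min |a| on river = 2

2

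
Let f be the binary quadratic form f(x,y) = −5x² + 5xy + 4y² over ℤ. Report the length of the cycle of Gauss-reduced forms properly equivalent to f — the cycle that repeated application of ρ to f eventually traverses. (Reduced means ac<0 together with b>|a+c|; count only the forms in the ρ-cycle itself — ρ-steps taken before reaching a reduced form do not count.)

D = 105, ⌊√D⌋ = 10
river: ρ → (4,3,-6)
river: ρ → (-6,9,1)
river: ρ → (1,9,-6)
river: ρ → (-6,3,4)
river: ρ → (4,5,-5)
river: ρ → (-5,5,4)
ρ-cycle length = 6 (tail of 0 descent steps not counted)

6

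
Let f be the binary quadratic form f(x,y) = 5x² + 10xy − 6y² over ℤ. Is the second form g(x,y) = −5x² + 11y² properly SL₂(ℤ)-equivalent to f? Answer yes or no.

D₁ = 220, D₂ = 220
river cycle of f (length 4): (-6, 14, 1), (1, 14, -6), (-6, 10, 5), (5, 10, -6)
river cycle of g (length 4): (-5, 10, 6), (6, 14, -1), (-1, 14, 6), (6, 10, -5)
cycles differ ⇒ inequivalent

no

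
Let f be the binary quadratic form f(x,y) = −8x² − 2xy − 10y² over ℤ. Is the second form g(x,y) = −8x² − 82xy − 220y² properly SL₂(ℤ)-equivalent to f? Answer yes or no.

D₁ = -316, D₂ = -316
f is negative-definite; reduce −f:
−f: reduced (well bottom): (8,2,10) with a≤c, −a<b≤a
flip sign back: reduced form of f is (-8,-2,-10)
g is negative-definite; reduce −g:
−g: translate: b→2 (≡82 mod 16), so (8,82,220)→(8,2,10)
−g: reduced (well bottom): (8,2,10) with a≤c, −a<b≤a
flip sign back: reduced form of g is (-8,-2,-10)
reduced forms (-8, -2, -10) vs (-8, -2, -10) ⇒ equivalent

yes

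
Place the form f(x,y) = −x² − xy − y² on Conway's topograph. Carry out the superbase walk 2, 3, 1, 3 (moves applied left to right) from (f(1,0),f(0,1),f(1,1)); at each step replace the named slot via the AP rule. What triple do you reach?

start (-1,-1,-3) = (f(1,0),f(0,1),f(1,1))
replace slot 2: 2·((-1)+(-3)) − (-1) = -7 → (-1,-7,-3)
replace slot 3: 2·((-1)+(-7)) − (-3) = -13 → (-1,-7,-13)
replace slot 1: 2·((-7)+(-13)) − (-1) = -39 → (-39,-7,-13)
replace slot 3: 2·((-39)+(-7)) − (-13) = -79 → (-39,-7,-79)

-39,-7,-79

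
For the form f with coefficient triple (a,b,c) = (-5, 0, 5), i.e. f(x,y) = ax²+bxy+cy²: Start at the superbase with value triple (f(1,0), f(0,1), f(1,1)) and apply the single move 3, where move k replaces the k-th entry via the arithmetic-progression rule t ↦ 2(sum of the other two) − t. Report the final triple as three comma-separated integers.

start (-5,5,0) = (f(1,0),f(0,1),f(1,1))
replace slot 3: 2·((-5)+5) − 0 = 0 → (-5,5,0)

-5,5,0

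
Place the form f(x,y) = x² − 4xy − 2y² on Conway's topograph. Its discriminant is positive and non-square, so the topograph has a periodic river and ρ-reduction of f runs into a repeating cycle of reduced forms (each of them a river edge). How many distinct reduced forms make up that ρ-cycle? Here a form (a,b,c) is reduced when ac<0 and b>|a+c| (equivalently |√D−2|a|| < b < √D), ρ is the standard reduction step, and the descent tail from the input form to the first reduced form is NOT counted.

D = 24, ⌊√D⌋ = 4
descent: ρ → (-2,4,1)  [lands on river]
river: ρ → (1,4,-2)
ρ-cycle length = 2 (tail of 1 descent step not counted)

2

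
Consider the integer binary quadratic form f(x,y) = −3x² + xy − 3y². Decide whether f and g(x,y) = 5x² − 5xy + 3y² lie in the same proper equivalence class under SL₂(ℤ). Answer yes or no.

D₁ = -35, D₂ = -35
f is negative-definite; reduce −f:
−f: flip: (3,-1,3)→(3,1,3)
−f: reduced (well bottom): (3,1,3) with a≤c, −a<b≤a
flip sign back: reduced form of f is (-3,-1,-3)
g: translate: b→5 (≡-5 mod 10), so (5,-5,3)→(5,5,3)
g: flip: (5,5,3)→(3,-5,5)
g: translate: b→1 (≡-5 mod 6), so (3,-5,5)→(3,1,3)
g: reduced (well bottom): (3,1,3) with a≤c, −a<b≤a
reduced forms (-3, -1, -3) vs (3, 1, 3) ⇒ inequivalent

no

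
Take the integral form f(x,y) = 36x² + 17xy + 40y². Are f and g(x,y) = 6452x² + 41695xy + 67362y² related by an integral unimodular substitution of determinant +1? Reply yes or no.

D₁ = -5471, D₂ = -5471
f: reduced (well bottom): (36,17,40) with a≤c, −a<b≤a
g: translate: b→2983 (≡41695 mod 12904), so (6452,41695,67362)→(6452,2983,345)
g: flip: (6452,2983,345)→(345,-2983,6452)
g: translate: b→-223 (≡-2983 mod 690), so (345,-2983,6452)→(345,-223,40)
g: flip: (345,-223,40)→(40,223,345)
g: translate: b→-17 (≡223 mod 80), so (40,223,345)→(40,-17,36)
g: flip: (40,-17,36)→(36,17,40)
g: reduced (well bottom): (36,17,40) with a≤c, −a<b≤a
reduced forms (36, 17, 40) vs (36, 17, 40) ⇒ equivalent

yes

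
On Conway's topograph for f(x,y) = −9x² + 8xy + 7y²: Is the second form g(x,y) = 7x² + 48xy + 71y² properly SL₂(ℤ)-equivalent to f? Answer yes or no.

D₁ = 316, D₂ = 316
river cycle of f (length 6): (7, 6, -10), (-10, 14, 3), (3, 16, -5), (-5, 14, 6), (6, 10, -9), (-9, 8, 7)
river cycle of g (length 6): (7, 6, -10), (-10, 14, 3), (3, 16, -5), (-5, 14, 6), (6, 10, -9), (-9, 8, 7)
cycles coincide ⇒ equivalent

yes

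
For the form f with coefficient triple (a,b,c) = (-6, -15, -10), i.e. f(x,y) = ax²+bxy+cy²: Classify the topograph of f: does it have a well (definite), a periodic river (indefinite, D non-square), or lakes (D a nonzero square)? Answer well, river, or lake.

D = b²−4ac = (-15)² − 4·(-6)·(-10) = -15
D < 0 ⇒ definite ⇒ every region one sign ⇒ single well

well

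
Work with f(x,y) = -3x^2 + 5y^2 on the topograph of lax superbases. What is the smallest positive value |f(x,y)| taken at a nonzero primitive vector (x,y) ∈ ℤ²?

descent: ρ → (5,0,-3)
descent: ρ → (-3,6,2)  [lands on river]
river: ρ → (2,6,-3)
closes: descent 2, river 2
min |a| on river = 2

2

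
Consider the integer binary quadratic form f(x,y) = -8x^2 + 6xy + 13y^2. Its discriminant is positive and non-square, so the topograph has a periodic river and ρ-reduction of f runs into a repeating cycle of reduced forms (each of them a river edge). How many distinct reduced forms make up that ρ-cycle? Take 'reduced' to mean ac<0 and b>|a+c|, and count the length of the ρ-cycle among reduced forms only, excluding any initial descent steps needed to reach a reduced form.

D = 452, ⌊√D⌋ = 21
river: ρ → (13,20,-1)
river: ρ → (-1,20,13)
river: ρ → (13,6,-8)
river: ρ → (-8,10,11)
river: ρ → (11,12,-7)
river: ρ → (-7,16,7)
river: ρ → (7,12,-11)
river: ρ → (-11,10,8)
river: ρ → (8,6,-13)
river: ρ → (-13,20,1)
river: ρ → (1,20,-13)
river: ρ → (-13,6,8)
river: ρ → (8,10,-11)
river: ρ → (-11,12,7)
river: ρ → (7,16,-7)
river: ρ → (-7,12,11)
river: ρ → (11,10,-8)
river: ρ → (-8,6,13)
ρ-cycle length = 18 (tail of 0 descent steps not counted)

18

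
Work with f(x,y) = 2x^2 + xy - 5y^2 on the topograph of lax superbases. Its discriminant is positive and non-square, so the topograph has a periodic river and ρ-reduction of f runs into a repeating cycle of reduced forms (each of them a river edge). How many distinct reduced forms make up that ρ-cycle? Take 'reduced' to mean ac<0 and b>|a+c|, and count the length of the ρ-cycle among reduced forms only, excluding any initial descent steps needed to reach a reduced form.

D = 41, ⌊√D⌋ = 6
descent: ρ → (-5,-1,2)
descent: ρ → (2,5,-2)  [lands on river]
river: ρ → (-2,3,4)
river: ρ → (4,5,-1)
river: ρ → (-1,5,4)
river: ρ → (4,3,-2)
river: ρ → (-2,5,2)
river: ρ → (2,3,-4)
river: ρ → (-4,5,1)
river: ρ → (1,5,-4)
river: ρ → (-4,3,2)
ρ-cycle length = 10 (tail of 2 descent steps not counted)

10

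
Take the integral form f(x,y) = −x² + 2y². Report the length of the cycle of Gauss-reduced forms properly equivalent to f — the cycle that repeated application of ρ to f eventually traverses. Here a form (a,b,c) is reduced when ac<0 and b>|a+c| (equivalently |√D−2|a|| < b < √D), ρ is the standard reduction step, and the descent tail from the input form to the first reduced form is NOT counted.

D = 8, ⌊√D⌋ = 2
descent: ρ → (2,0,-1)
descent: ρ → (-1,2,1)  [lands on river]
river: ρ → (1,2,-1)
ρ-cycle length = 2 (tail of 2 descent steps not counted)

2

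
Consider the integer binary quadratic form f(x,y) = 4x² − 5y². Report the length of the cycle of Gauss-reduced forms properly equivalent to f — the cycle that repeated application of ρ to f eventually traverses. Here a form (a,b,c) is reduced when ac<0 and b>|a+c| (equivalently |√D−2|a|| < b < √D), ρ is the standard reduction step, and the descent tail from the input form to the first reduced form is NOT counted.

D = 80, ⌊√D⌋ = 8
descent: ρ → (-5,0,4)
descent: ρ → (4,8,-1)  [lands on river]
river: ρ → (-1,8,4)
ρ-cycle length = 2 (tail of 2 descent steps not counted)

2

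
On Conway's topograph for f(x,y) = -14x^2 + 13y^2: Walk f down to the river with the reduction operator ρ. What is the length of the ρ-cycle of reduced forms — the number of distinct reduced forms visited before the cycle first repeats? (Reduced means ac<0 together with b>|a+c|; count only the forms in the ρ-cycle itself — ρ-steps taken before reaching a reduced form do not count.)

D = 728, ⌊√D⌋ = 26
descent: ρ → (13,26,-1)  [lands on river]
river: ρ → (-1,26,13)
ρ-cycle length = 2 (tail of 1 descent step not counted)

2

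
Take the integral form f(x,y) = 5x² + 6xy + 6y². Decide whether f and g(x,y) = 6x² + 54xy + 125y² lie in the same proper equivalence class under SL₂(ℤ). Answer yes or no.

D₁ = -84, D₂ = -84
f: translate: b→-4 (≡6 mod 10), so (5,6,6)→(5,-4,5)
f: flip: (5,-4,5)→(5,4,5)
f: reduced (well bottom): (5,4,5) with a≤c, −a<b≤a
g: translate: b→6 (≡54 mod 12), so (6,54,125)→(6,6,5)
g: flip: (6,6,5)→(5,-6,6)
g: translate: b→4 (≡-6 mod 10), so (5,-6,6)→(5,4,5)
g: reduced (well bottom): (5,4,5) with a≤c, −a<b≤a
reduced forms (5, 4, 5) vs (5, 4, 5) ⇒ equivalent

yes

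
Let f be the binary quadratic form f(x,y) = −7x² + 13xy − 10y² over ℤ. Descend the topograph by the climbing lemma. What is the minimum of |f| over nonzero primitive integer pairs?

translate: b→1 (≡-13 mod 14), so (7,-13,10)→(7,1,4)
flip: (7,1,4)→(4,-1,7)
reduced (well bottom): (4,-1,7) with a≤c, −a<b≤a
well minimum |f| = |-4| = 4 (negative-definite)

4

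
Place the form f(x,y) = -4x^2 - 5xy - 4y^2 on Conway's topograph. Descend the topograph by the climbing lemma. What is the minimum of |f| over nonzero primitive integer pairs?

translate: b→-3 (≡5 mod 8), so (4,5,4)→(4,-3,3)
flip: (4,-3,3)→(3,3,4)
reduced (well bottom): (3,3,4) with a≤c, −a<b≤a
well minimum |f| = |-3| = 3 (negative-definite)

3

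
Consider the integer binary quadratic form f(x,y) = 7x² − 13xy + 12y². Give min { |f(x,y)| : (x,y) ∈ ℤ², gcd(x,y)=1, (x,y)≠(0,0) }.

translate: b→1 (≡-13 mod 14), so (7,-13,12)→(7,1,6)
flip: (7,1,6)→(6,-1,7)
reduced (well bottom): (6,-1,7) with a≤c, −a<b≤a
well minimum = a = 6

6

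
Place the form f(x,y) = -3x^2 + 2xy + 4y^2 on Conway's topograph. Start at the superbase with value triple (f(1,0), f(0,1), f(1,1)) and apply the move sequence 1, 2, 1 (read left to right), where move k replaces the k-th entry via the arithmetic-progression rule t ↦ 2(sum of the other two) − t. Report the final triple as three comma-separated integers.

start (-3,4,3) = (f(1,0),f(0,1),f(1,1))
replace slot 1: 2·(4+3) − (-3) = 17 → (17,4,3)
replace slot 2: 2·(17+3) − 4 = 36 → (17,36,3)
replace slot 1: 2·(36+3) − 17 = 61 → (61,36,3)

61,36,3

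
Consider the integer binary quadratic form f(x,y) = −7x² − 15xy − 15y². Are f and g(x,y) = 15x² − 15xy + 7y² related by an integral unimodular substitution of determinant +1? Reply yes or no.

D₁ = -195, D₂ = -195
f is negative-definite; reduce −f:
−f: translate: b→1 (≡15 mod 14), so (7,15,15)→(7,1,7)
−f: reduced (well bottom): (7,1,7) with a≤c, −a<b≤a
flip sign back: reduced form of f is (-7,-1,-7)
g: translate: b→15 (≡-15 mod 30), so (15,-15,7)→(15,15,7)
g: flip: (15,15,7)→(7,-15,15)
g: translate: b→-1 (≡-15 mod 14), so (7,-15,15)→(7,-1,7)
g: flip: (7,-1,7)→(7,1,7)
g: reduced (well bottom): (7,1,7) with a≤c, −a<b≤a
reduced forms (-7, -1, -7) vs (7, 1, 7) ⇒ inequivalent

no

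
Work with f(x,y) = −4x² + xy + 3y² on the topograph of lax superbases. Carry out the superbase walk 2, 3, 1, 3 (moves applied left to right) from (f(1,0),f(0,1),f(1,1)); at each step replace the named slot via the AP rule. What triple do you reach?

start (-4,3,0) = (f(1,0),f(0,1),f(1,1))
replace slot 2: 2·((-4)+0) − 3 = -11 → (-4,-11,0)
replace slot 3: 2·((-4)+(-11)) − 0 = -30 → (-4,-11,-30)
replace slot 1: 2·((-11)+(-30)) − (-4) = -78 → (-78,-11,-30)
replace slot 3: 2·((-78)+(-11)) − (-30) = -148 → (-78,-11,-148)

-78,-11,-148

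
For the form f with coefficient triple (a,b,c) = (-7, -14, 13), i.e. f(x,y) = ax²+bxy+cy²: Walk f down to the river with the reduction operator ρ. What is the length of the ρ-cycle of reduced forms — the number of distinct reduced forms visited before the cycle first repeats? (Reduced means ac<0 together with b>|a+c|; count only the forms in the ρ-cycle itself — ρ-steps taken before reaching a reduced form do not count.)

D = 560, ⌊√D⌋ = 23
descent: ρ → (13,14,-7)  [lands on river]
river: ρ → (-7,14,13)
river: ρ → (13,12,-8)
river: ρ → (-8,20,5)
river: ρ → (5,20,-8)
river: ρ → (-8,12,13)
ρ-cycle length = 6 (tail of 1 descent step not counted)

6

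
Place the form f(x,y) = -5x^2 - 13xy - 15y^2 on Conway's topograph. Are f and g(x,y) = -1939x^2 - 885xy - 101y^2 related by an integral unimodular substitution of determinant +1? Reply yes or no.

D₁ = -131, D₂ = -131
f is negative-definite; reduce −f:
−f: translate: b→3 (≡13 mod 10), so (5,13,15)→(5,3,7)
−f: reduced (well bottom): (5,3,7) with a≤c, −a<b≤a
flip sign back: reduced form of f is (-5,-3,-7)
g is negative-definite; reduce −g:
−g: flip: (1939,885,101)→(101,-885,1939)
−g: translate: b→-77 (≡-885 mod 202), so (101,-885,1939)→(101,-77,15)
−g: flip: (101,-77,15)→(15,77,101)
−g: translate: b→-13 (≡77 mod 30), so (15,77,101)→(15,-13,5)
−g: flip: (15,-13,5)→(5,13,15)
−g: translate: b→3 (≡13 mod 10), so (5,13,15)→(5,3,7)
−g: reduced (well bottom): (5,3,7) with a≤c, −a<b≤a
flip sign back: reduced form of g is (-5,-3,-7)
reduced forms (-5, -3, -7) vs (-5, -3, -7) ⇒ equivalent

yes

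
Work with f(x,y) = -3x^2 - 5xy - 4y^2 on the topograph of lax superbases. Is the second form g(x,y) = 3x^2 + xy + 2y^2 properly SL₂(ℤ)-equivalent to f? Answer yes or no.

D₁ = -23, D₂ = -23
f is negative-definite; reduce −f:
−f: translate: b→-1 (≡5 mod 6), so (3,5,4)→(3,-1,2)
−f: flip: (3,-1,2)→(2,1,3)
−f: reduced (well bottom): (2,1,3) with a≤c, −a<b≤a
flip sign back: reduced form of f is (-2,-1,-3)
g: flip: (3,1,2)→(2,-1,3)
g: reduced (well bottom): (2,-1,3) with a≤c, −a<b≤a
reduced forms (-2, -1, -3) vs (2, -1, 3) ⇒ inequivalent

no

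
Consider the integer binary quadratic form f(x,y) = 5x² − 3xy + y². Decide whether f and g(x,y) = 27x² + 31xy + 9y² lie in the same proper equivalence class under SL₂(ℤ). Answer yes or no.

D₁ = -11, D₂ = -11
f: flip: (5,-3,1)→(1,3,5)
f: translate: b→1 (≡3 mod 2), so (1,3,5)→(1,1,3)
f: reduced (well bottom): (1,1,3) with a≤c, −a<b≤a
g: translate: b→-23 (≡31 mod 54), so (27,31,9)→(27,-23,5)
g: flip: (27,-23,5)→(5,23,27)
g: translate: b→3 (≡23 mod 10), so (5,23,27)→(5,3,1)
g: flip: (5,3,1)→(1,-3,5)
g: translate: b→1 (≡-3 mod 2), so (1,-3,5)→(1,1,3)
g: reduced (well bottom): (1,1,3) with a≤c, −a<b≤a
reduced forms (1, 1, 3) vs (1, 1, 3) ⇒ equivalent

yes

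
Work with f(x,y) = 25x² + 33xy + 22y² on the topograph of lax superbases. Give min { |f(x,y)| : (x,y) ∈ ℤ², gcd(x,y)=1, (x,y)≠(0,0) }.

translate: b→-17 (≡33 mod 50), so (25,33,22)→(25,-17,14)
flip: (25,-17,14)→(14,17,25)
translate: b→-11 (≡17 mod 28), so (14,17,25)→(14,-11,22)
reduced (well bottom): (14,-11,22) with a≤c, −a<b≤a
well minimum = a = 14

14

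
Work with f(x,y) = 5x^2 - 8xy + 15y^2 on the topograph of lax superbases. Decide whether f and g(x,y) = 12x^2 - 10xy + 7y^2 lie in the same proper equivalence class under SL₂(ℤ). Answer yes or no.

D₁ = -236, D₂ = -236
f: translate: b→2 (≡-8 mod 10), so (5,-8,15)→(5,2,12)
f: reduced (well bottom): (5,2,12) with a≤c, −a<b≤a
g: flip: (12,-10,7)→(7,10,12)
g: translate: b→-4 (≡10 mod 14), so (7,10,12)→(7,-4,9)
g: reduced (well bottom): (7,-4,9) with a≤c, −a<b≤a
reduced forms (5, 2, 12) vs (7, -4, 9) ⇒ inequivalent

no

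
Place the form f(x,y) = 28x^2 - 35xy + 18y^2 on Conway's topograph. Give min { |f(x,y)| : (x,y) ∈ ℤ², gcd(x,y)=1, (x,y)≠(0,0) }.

translate: b→21 (≡-35 mod 56), so (28,-35,18)→(28,21,11)
flip: (28,21,11)→(11,-21,28)
translate: b→1 (≡-21 mod 22), so (11,-21,28)→(11,1,18)
reduced (well bottom): (11,1,18) with a≤c, −a<b≤a
well minimum = a = 11

11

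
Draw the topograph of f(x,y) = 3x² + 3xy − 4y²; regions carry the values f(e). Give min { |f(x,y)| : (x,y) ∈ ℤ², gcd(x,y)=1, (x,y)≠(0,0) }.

river: ρ → (-4,5,2)
river: ρ → (2,7,-1)
river: ρ → (-1,7,2)
river: ρ → (2,5,-4)
river: ρ → (-4,3,3)
river: ρ → (3,3,-4)
closes: descent 0, river 6
min |a| on river = 1

1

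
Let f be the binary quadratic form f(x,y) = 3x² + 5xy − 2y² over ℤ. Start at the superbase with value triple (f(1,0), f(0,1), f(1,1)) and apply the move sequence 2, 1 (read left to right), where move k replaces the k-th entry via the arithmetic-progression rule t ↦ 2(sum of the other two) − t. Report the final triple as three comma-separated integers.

start (3,-2,6) = (f(1,0),f(0,1),f(1,1))
replace slot 2: 2·(3+6) − (-2) = 20 → (3,20,6)
replace slot 1: 2·(20+6) − 3 = 49 → (49,20,6)

49,20,6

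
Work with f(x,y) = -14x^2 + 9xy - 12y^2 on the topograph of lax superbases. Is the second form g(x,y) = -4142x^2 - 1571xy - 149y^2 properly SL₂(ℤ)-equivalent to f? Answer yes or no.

D₁ = -591, D₂ = -591
f is negative-definite; reduce −f:
−f: flip: (14,-9,12)→(12,9,14)
−f: reduced (well bottom): (12,9,14) with a≤c, −a<b≤a
flip sign back: reduced form of f is (-12,-9,-14)
g is negative-definite; reduce −g:
−g: flip: (4142,1571,149)→(149,-1571,4142)
−g: translate: b→-81 (≡-1571 mod 298), so (149,-1571,4142)→(149,-81,12)
−g: flip: (149,-81,12)→(12,81,149)
−g: translate: b→9 (≡81 mod 24), so (12,81,149)→(12,9,14)
−g: reduced (well bottom): (12,9,14) with a≤c, −a<b≤a
flip sign back: reduced form of g is (-12,-9,-14)
reduced forms (-12, -9, -14) vs (-12, -9, -14) ⇒ equivalent

yes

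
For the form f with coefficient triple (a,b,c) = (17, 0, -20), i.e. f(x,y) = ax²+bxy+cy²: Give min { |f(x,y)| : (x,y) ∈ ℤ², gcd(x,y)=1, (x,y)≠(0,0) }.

descent: ρ → (-20,0,17)
descent: ρ → (17,34,-3)  [lands on river]
river: ρ → (-3,32,28)
river: ρ → (28,24,-7)
river: ρ → (-7,32,12)
river: ρ → (12,16,-23)
river: ρ → (-23,30,5)
river: ρ → (5,30,-23)
river: ρ → (-23,16,12)
river: ρ → (12,32,-7)
river: ρ → (-7,24,28)
river: ρ → (28,32,-3)
river: ρ → (-3,34,17)
closes: descent 2, river 12
min |a| on river = 3

3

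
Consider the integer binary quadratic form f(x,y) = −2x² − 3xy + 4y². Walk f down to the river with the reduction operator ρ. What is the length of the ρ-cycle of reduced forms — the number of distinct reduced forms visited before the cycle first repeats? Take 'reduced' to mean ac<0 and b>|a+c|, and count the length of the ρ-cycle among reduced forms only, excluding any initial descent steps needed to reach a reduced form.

D = 41, ⌊√D⌋ = 6
descent: ρ → (4,3,-2)  [lands on river]
river: ρ → (-2,5,2)
river: ρ → (2,3,-4)
river: ρ → (-4,5,1)
river: ρ → (1,5,-4)
river: ρ → (-4,3,2)
river: ρ → (2,5,-2)
river: ρ → (-2,3,4)
river: ρ → (4,5,-1)
river: ρ → (-1,5,4)
ρ-cycle length = 10 (tail of 1 descent step not counted)

10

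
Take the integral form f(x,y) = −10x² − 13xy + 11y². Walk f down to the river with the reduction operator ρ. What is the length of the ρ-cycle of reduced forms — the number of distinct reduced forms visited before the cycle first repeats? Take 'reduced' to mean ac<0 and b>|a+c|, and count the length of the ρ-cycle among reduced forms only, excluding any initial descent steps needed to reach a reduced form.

D = 609, ⌊√D⌋ = 24
descent: ρ → (11,13,-10)  [lands on river]
river: ρ → (-10,7,14)
river: ρ → (14,21,-3)
river: ρ → (-3,21,14)
river: ρ → (14,7,-10)
river: ρ → (-10,13,11)
river: ρ → (11,9,-12)
river: ρ → (-12,15,8)
river: ρ → (8,17,-10)
river: ρ → (-10,23,2)
river: ρ → (2,21,-21)
river: ρ → (-21,21,2)
river: ρ → (2,23,-10)
river: ρ → (-10,17,8)
river: ρ → (8,15,-12)
river: ρ → (-12,9,11)
ρ-cycle length = 16 (tail of 1 descent step not counted)

16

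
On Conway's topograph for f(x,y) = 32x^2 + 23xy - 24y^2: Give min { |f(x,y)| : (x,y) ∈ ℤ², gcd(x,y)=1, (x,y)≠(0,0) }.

river: ρ → (-24,25,31)
river: ρ → (31,37,-18)
river: ρ → (-18,35,33)
river: ρ → (33,31,-20)
river: ρ → (-20,49,15)
river: ρ → (15,41,-32)
river: ρ → (-32,23,24)
river: ρ → (24,25,-31)
river: ρ → (-31,37,18)
river: ρ → (18,35,-33)
river: ρ → (-33,31,20)
river: ρ → (20,49,-15)
river: ρ → (-15,41,32)
river: ρ → (32,23,-24)
closes: descent 0, river 14
min |a| on river = 15

15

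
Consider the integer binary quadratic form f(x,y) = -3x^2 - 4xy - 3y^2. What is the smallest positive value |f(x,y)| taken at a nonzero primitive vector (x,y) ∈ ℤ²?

translate: b→-2 (≡4 mod 6), so (3,4,3)→(3,-2,2)
flip: (3,-2,2)→(2,2,3)
reduced (well bottom): (2,2,3) with a≤c, −a<b≤a
well minimum |f| = |-2| = 2 (negative-definite)

2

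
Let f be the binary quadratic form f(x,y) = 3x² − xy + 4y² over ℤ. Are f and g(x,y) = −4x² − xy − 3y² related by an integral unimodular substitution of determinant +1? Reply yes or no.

D₁ = -47, D₂ = -47
f: reduced (well bottom): (3,-1,4) with a≤c, −a<b≤a
g is negative-definite; reduce −g:
−g: flip: (4,1,3)→(3,-1,4)
−g: reduced (well bottom): (3,-1,4) with a≤c, −a<b≤a
flip sign back: reduced form of g is (-3,1,-4)
reduced forms (3, -1, 4) vs (-3, 1, -4) ⇒ inequivalent

no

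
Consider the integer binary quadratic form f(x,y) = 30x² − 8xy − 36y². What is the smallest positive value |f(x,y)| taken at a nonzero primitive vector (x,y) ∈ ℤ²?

descent: ρ → (-36,8,30)  [lands on river]
river: ρ → (30,52,-14)
river: ρ → (-14,60,14)
river: ρ → (14,52,-30)
river: ρ → (-30,8,36)
river: ρ → (36,64,-2)
river: ρ → (-2,64,36)
river: ρ → (36,8,-30)
river: ρ → (-30,52,14)
river: ρ → (14,60,-14)
river: ρ → (-14,52,30)
river: ρ → (30,8,-36)
river: ρ → (-36,64,2)
river: ρ → (2,64,-36)
closes: descent 1, river 14
min |a| on river = 2

2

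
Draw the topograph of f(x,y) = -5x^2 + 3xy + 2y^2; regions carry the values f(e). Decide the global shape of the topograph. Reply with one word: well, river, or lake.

D = b²−4ac = 3² − 4·(-5)·2 = 49
D = 7² is a perfect square ⇒ form factors over ℤ ⇒ lakes

lake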